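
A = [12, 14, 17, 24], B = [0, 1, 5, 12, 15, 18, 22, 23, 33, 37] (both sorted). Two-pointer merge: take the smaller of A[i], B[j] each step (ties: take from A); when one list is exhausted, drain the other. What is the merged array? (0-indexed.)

i=0 j=0: A[i]=12>B[j]=0 take 0, j++
i=0 j=1: A[i]=12>B[j]=1 take 1, j++
i=0 j=2: A[i]=12>B[j]=5 take 5, j++
i=0 j=3: A[i]=12<=B[j]=12 take 12, i++
i=1 j=3: A[i]=14>B[j]=12 take 12, j++
i=1 j=4: A[i]=14<=B[j]=15 take 14, i++
i=2 j=4: A[i]=17>B[j]=15 take 15, j++
i=2 j=5: A[i]=17<=B[j]=18 take 17, i++
i=3 j=5: A[i]=24>B[j]=18 take 18, j++
i=3 j=6: A[i]=24>B[j]=22 take 22, j++
i=3 j=7: A[i]=24>B[j]=23 take 23, j++
i=3 j=8: A[i]=24<=B[j]=33 take 24, i++
i=4 j=8: A done, take B[j]=33, j++
i=4 j=9: A done, take B[j]=37, j++

[0, 1, 5, 12, 12, 14, 15, 17, 18, 22, 23, 24, 33, 37]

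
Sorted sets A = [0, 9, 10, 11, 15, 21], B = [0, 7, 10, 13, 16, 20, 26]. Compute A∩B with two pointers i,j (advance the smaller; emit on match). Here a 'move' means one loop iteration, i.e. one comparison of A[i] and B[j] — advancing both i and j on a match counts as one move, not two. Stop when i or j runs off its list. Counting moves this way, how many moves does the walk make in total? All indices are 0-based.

10 moves

i=0 j=0: 0==0 emit, i++,j++
i=1 j=1: 9>7, j++
i=1 j=2: 9<10, i++
i=2 j=2: 10==10 emit, i++,j++
i=3 j=3: 11<13, i++
i=4 j=3: 15>13, j++
i=4 j=4: 15<16, i++
i=5 j=4: 21>16, j++
i=5 j=5: 21>20, j++
i=5 j=6: 21<26, i++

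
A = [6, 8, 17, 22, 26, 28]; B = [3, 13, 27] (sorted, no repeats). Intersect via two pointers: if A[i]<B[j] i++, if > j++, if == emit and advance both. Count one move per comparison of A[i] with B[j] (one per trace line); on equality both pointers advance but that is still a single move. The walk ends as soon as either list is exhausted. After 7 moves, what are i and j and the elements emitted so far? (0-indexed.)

[i=0,j=0] 6>3 → j++
[i=0,j=1] 6<13 → i++
[i=1,j=1] 8<13 → i++
[i=2,j=1] 17>13 → j++
[i=2,j=2] 17<27 → i++
[i=3,j=2] 22<27 → i++
[i=4,j=2] 26<27 → i++

i=5, j=2, emitted=[]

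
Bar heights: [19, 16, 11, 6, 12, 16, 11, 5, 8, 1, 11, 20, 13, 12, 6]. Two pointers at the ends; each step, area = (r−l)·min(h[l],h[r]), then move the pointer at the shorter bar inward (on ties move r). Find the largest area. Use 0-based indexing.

l=0 r=14: min(19,6)*14=84 best=84 *, r--
l=0 r=13: min(19,12)*13=156 best=156 *, r--
l=0 r=12: min(19,13)*12=156 best=156, r--
l=0 r=11: min(19,20)*11=209 best=209 *, l++
l=1 r=11: min(16,20)*10=160 best=209, l++
l=2 r=11: min(11,20)*9=99 best=209, l++
l=3 r=11: min(6,20)*8=48 best=209, l++
l=4 r=11: min(12,20)*7=84 best=209, l++
l=5 r=11: min(16,20)*6=96 best=209, l++
l=6 r=11: min(11,20)*5=55 best=209, l++
l=7 r=11: min(5,20)*4=20 best=209, l++
l=8 r=11: min(8,20)*3=24 best=209, l++
l=9 r=11: min(1,20)*2=2 best=209, l++
l=10 r=11: min(11,20)*1=11 best=209, l++

max area = 209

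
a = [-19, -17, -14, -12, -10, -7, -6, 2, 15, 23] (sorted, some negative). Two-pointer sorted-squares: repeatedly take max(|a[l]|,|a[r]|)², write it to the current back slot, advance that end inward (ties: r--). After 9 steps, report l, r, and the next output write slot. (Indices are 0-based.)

[0,9] |-19|<=|23| out[9]=529 → r--
[0,8] |-19|>|15| out[8]=361 → l++
[1,8] |-17|>|15| out[7]=289 → l++
[2,8] |-14|<=|15| out[6]=225 → r--
[2,7] |-14|>|2| out[5]=196 → l++
[3,7] |-12|>|2| out[4]=144 → l++
[4,7] |-10|>|2| out[3]=100 → l++
[5,7] |-7|>|2| out[2]=49 → l++
[6,7] |-6|>|2| out[1]=36 → l++

l=7, r=7, next write slot=0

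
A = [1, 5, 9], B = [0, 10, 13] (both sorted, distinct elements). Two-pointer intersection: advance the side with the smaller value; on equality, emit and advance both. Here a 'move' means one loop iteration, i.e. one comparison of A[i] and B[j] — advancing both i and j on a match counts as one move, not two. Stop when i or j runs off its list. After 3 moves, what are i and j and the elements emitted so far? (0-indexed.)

i=2, j=1, emitted=[]

[i=0,j=0] 1>0 → j++
[i=0,j=1] 1<10 → i++
[i=1,j=1] 5<10 → i++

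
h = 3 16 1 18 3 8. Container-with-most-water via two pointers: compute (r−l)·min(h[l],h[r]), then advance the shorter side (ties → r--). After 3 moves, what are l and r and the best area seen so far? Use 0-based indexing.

l=1, r=3, best area=32

[0,5] min(3,8)*5=15 best=15 * → l++
[1,5] min(16,8)*4=32 best=32 * → r--
[1,4] min(16,3)*3=9 best=32 → r--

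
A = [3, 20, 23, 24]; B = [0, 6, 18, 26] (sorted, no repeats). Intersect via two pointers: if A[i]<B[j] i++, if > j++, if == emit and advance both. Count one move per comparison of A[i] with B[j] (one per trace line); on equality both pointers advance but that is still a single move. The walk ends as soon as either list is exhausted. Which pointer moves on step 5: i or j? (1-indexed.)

i

i=1 j=1: 3>0, j++
i=1 j=2: 3<6, i++
i=2 j=2: 20>6, j++
i=2 j=3: 20>18, j++
i=2 j=4: 20<26, i++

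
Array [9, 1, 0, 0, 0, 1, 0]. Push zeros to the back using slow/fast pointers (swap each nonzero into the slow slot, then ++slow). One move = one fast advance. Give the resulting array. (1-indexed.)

(s=1,f=1) a[fast]=9≠0 swap→a[1]=9 → slow++,fast++
(s=2,f=2) a[fast]=1≠0 swap→a[2]=1 → slow++,fast++
(s=3,f=3) a[fast]=0 → fast++
(s=3,f=4) a[fast]=0 → fast++
(s=3,f=5) a[fast]=0 → fast++
(s=3,f=6) a[fast]=1≠0 swap→a[3]=1 → slow++,fast++
(s=4,f=7) a[fast]=0 → fast++

[9, 1, 1, 0, 0, 0, 0]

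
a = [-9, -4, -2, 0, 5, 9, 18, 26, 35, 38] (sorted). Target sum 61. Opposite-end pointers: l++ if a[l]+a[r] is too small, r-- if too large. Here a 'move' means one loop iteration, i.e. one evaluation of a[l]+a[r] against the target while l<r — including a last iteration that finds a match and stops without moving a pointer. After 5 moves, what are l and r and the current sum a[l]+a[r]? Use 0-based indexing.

l=0 r=9: -9+38=29 <61, l++
l=1 r=9: -4+38=34 <61, l++
l=2 r=9: -2+38=36 <61, l++
l=3 r=9: 0+38=38 <61, l++
l=4 r=9: 5+38=43 <61, l++

l=5, r=9, sum=47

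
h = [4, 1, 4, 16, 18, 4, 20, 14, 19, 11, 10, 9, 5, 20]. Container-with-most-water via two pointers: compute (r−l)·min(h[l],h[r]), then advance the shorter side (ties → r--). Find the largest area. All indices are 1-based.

l=1 r=14: min(4,20)*13=52 best=52 *, l++
l=2 r=14: min(1,20)*12=12 best=52, l++
l=3 r=14: min(4,20)*11=44 best=52, l++
l=4 r=14: min(16,20)*10=160 best=160 *, l++
l=5 r=14: min(18,20)*9=162 best=162 *, l++
l=6 r=14: min(4,20)*8=32 best=162, l++
l=7 r=14: min(20,20)*7=140 best=162, r--
l=7 r=13: min(20,5)*6=30 best=162, r--
l=7 r=12: min(20,9)*5=45 best=162, r--
l=7 r=11: min(20,10)*4=40 best=162, r--
l=7 r=10: min(20,11)*3=33 best=162, r--
l=7 r=9: min(20,19)*2=38 best=162, r--
l=7 r=8: min(20,14)*1=14 best=162, r--

max area = 162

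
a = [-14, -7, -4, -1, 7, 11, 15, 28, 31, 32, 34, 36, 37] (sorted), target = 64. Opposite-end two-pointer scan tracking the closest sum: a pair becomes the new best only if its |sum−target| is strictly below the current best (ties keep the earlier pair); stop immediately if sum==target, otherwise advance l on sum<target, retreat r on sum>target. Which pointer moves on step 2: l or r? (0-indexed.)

l

[0,12] -14+37=23 d=41 * → l++
[1,12] -7+37=30 d=34 * → l++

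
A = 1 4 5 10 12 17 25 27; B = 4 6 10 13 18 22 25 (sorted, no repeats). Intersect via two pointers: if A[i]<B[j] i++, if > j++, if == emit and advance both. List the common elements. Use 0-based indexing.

i=0 j=0: 1<4, i++
i=1 j=0: 4==4 emit, i++,j++
i=2 j=1: 5<6, i++
i=3 j=1: 10>6, j++
i=3 j=2: 10==10 emit, i++,j++
i=4 j=3: 12<13, i++
i=5 j=3: 17>13, j++
i=5 j=4: 17<18, i++
i=6 j=4: 25>18, j++
i=6 j=5: 25>22, j++
i=6 j=6: 25==25 emit, i++,j++

intersection = [4, 10, 25]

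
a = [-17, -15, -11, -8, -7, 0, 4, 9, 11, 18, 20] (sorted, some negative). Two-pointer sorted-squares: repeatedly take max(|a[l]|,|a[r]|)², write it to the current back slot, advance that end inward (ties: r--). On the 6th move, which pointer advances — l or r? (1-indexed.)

l

l=1 r=11: |-17|<=|20| out[11]=400, r--
l=1 r=10: |-17|<=|18| out[10]=324, r--
l=1 r=9: |-17|>|11| out[9]=289, l++
l=2 r=9: |-15|>|11| out[8]=225, l++
l=3 r=9: |-11|<=|11| out[7]=121, r--
l=3 r=8: |-11|>|9| out[6]=121, l++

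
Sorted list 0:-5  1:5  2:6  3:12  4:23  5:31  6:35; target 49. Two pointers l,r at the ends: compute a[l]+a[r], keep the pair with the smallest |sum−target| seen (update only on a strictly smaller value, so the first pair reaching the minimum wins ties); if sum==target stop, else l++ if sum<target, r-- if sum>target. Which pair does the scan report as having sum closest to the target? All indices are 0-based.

pair (12, 35) with sum 47 (|Δ|=2)

l=0 r=6: -5+35=30 d=19 *, l++
l=1 r=6: 5+35=40 d=9 *, l++
l=2 r=6: 6+35=41 d=8 *, l++
l=3 r=6: 12+35=47 d=2 *, l++
l=4 r=6: 23+35=58 d=9, r--
l=4 r=5: 23+31=54 d=5, r--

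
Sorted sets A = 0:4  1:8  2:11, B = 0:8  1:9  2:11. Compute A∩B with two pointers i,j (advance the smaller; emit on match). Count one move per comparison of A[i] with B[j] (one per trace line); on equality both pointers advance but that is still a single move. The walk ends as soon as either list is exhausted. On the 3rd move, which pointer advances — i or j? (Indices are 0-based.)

i=0 j=0: 4<8, i++
i=1 j=0: 8==8 emit, i++,j++
i=2 j=1: 11>9, j++

j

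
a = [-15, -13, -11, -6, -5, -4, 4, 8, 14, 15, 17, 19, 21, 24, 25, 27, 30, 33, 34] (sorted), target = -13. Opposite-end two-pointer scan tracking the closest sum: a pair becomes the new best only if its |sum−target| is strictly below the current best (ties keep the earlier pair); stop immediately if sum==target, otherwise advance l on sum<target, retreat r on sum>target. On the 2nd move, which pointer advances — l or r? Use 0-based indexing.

l=0 r=18: -15+34=19 d=32 *, r--
l=0 r=17: -15+33=18 d=31 *, r--

r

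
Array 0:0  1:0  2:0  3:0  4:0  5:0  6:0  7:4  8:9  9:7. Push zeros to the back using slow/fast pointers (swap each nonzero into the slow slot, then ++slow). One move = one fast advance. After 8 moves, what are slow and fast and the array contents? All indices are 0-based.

slow=0 fast=0: a[fast]=0, fast++
slow=0 fast=1: a[fast]=0, fast++
slow=0 fast=2: a[fast]=0, fast++
slow=0 fast=3: a[fast]=0, fast++
slow=0 fast=4: a[fast]=0, fast++
slow=0 fast=5: a[fast]=0, fast++
slow=0 fast=6: a[fast]=0, fast++
slow=0 fast=7: a[fast]=4≠0 swap→a[0]=4, slow++,fast++

slow=1, fast=8, a=[4, 0, 0, 0, 0, 0, 0, 0, 9, 7]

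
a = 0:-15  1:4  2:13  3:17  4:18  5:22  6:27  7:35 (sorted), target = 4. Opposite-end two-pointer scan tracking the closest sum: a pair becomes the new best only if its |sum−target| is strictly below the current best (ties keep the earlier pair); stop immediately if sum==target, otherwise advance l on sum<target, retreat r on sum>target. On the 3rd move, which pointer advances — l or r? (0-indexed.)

[0,7] -15+35=20 d=16 * → r--
[0,6] -15+27=12 d=8 * → r--
[0,5] -15+22=7 d=3 * → r--

r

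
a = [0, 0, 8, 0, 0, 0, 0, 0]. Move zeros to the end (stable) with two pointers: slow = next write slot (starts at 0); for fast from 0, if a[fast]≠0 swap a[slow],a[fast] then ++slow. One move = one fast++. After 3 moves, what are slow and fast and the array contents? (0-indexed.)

(s=0,f=0) a[fast]=0 → fast++
(s=0,f=1) a[fast]=0 → fast++
(s=0,f=2) a[fast]=8≠0 swap→a[0]=8 → slow++,fast++

slow=1, fast=3, a=[8, 0, 0, 0, 0, 0, 0, 0]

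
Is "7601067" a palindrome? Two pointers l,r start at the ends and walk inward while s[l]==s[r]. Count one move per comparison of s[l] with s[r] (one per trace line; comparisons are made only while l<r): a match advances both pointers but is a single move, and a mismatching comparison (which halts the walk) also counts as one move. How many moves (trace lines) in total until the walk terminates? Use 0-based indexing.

[0,6] '7'=='7' → l++,r--
[1,5] '6'=='6' → l++,r--
[2,4] '0'=='0' → l++,r--

3 moves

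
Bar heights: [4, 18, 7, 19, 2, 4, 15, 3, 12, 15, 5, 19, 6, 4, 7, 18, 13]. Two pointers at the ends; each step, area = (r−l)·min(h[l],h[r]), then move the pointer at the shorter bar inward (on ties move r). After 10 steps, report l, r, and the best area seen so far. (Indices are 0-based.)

[0,16] min(4,13)*16=64 best=64 * → l++
[1,16] min(18,13)*15=195 best=195 * → r--
[1,15] min(18,18)*14=252 best=252 * → r--
[1,14] min(18,7)*13=91 best=252 → r--
[1,13] min(18,4)*12=48 best=252 → r--
[1,12] min(18,6)*11=66 best=252 → r--
[1,11] min(18,19)*10=180 best=252 → l++
[2,11] min(7,19)*9=63 best=252 → l++
[3,11] min(19,19)*8=152 best=252 → r--
[3,10] min(19,5)*7=35 best=252 → r--

l=3, r=9, best area=252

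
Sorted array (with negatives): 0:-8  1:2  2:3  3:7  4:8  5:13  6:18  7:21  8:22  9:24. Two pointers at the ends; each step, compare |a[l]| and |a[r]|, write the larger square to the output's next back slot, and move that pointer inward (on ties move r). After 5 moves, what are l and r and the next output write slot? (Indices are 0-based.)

l=0, r=4, next write slot=4

[0,9] |-8|<=|24| out[9]=576 → r--
[0,8] |-8|<=|22| out[8]=484 → r--
[0,7] |-8|<=|21| out[7]=441 → r--
[0,6] |-8|<=|18| out[6]=324 → r--
[0,5] |-8|<=|13| out[5]=169 → r--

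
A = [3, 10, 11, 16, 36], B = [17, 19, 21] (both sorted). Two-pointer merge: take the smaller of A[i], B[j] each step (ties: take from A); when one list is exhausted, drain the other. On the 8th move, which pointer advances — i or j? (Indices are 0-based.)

i=0 j=0: A[i]=3<=B[j]=17 take 3, i++
i=1 j=0: A[i]=10<=B[j]=17 take 10, i++
i=2 j=0: A[i]=11<=B[j]=17 take 11, i++
i=3 j=0: A[i]=16<=B[j]=17 take 16, i++
i=4 j=0: A[i]=36>B[j]=17 take 17, j++
i=4 j=1: A[i]=36>B[j]=19 take 19, j++
i=4 j=2: A[i]=36>B[j]=21 take 21, j++
i=4 j=3: B done, take A[i]=36, i++

i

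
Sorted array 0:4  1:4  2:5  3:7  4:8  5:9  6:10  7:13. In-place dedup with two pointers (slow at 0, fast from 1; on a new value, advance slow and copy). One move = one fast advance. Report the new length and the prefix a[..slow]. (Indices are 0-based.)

slow=0 fast=1: a[fast]=4=a[slow] dup, fast++
slow=0 fast=2: a[fast]=5≠a[slow]=4 write a[1]=5, slow++,fast++
slow=1 fast=3: a[fast]=7≠a[slow]=5 write a[2]=7, slow++,fast++
slow=2 fast=4: a[fast]=8≠a[slow]=7 write a[3]=8, slow++,fast++
slow=3 fast=5: a[fast]=9≠a[slow]=8 write a[4]=9, slow++,fast++
slow=4 fast=6: a[fast]=10≠a[slow]=9 write a[5]=10, slow++,fast++
slow=5 fast=7: a[fast]=13≠a[slow]=10 write a[6]=13, slow++,fast++

length 7; prefix = [4, 5, 7, 8, 9, 10, 13]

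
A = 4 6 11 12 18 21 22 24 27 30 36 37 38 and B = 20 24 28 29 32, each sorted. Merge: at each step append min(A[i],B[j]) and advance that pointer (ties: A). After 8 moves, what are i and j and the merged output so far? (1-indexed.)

i=1 j=1: A[i]=4<=B[j]=20 take 4, i++
i=2 j=1: A[i]=6<=B[j]=20 take 6, i++
i=3 j=1: A[i]=11<=B[j]=20 take 11, i++
i=4 j=1: A[i]=12<=B[j]=20 take 12, i++
i=5 j=1: A[i]=18<=B[j]=20 take 18, i++
i=6 j=1: A[i]=21>B[j]=20 take 20, j++
i=6 j=2: A[i]=21<=B[j]=24 take 21, i++
i=7 j=2: A[i]=22<=B[j]=24 take 22, i++

i=8, j=2, merged so far=[4, 6, 11, 12, 18, 20, 21, 22]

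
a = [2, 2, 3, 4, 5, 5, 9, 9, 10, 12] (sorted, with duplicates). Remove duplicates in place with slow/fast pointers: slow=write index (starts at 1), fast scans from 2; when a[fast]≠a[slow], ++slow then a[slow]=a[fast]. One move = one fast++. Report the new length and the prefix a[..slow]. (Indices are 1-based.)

length 7; prefix = [2, 3, 4, 5, 9, 10, 12]

slow=1 fast=2: a[fast]=2=a[slow] dup, fast++
slow=1 fast=3: a[fast]=3≠a[slow]=2 write a[2]=3, slow++,fast++
slow=2 fast=4: a[fast]=4≠a[slow]=3 write a[3]=4, slow++,fast++
slow=3 fast=5: a[fast]=5≠a[slow]=4 write a[4]=5, slow++,fast++
slow=4 fast=6: a[fast]=5=a[slow] dup, fast++
slow=4 fast=7: a[fast]=9≠a[slow]=5 write a[5]=9, slow++,fast++
slow=5 fast=8: a[fast]=9=a[slow] dup, fast++
slow=5 fast=9: a[fast]=10≠a[slow]=9 write a[6]=10, slow++,fast++
slow=6 fast=10: a[fast]=12≠a[slow]=10 write a[7]=12, slow++,fast++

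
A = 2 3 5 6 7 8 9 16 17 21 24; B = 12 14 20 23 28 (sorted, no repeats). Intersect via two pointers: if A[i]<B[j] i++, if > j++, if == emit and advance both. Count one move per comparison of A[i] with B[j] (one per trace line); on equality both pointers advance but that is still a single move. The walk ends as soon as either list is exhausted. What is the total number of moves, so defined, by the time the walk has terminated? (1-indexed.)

15 moves

i=1 j=1: 2<12, i++
i=2 j=1: 3<12, i++
i=3 j=1: 5<12, i++
i=4 j=1: 6<12, i++
i=5 j=1: 7<12, i++
i=6 j=1: 8<12, i++
i=7 j=1: 9<12, i++
i=8 j=1: 16>12, j++
i=8 j=2: 16>14, j++
i=8 j=3: 16<20, i++
i=9 j=3: 17<20, i++
i=10 j=3: 21>20, j++
i=10 j=4: 21<23, i++
i=11 j=4: 24>23, j++
i=11 j=5: 24<28, i++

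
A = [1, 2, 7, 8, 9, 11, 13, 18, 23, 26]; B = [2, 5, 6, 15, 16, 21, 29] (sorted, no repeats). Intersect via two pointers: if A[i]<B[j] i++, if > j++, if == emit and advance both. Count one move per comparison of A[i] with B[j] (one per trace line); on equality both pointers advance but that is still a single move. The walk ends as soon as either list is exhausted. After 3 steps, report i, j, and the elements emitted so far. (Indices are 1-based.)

[i=1,j=1] 1<2 → i++
[i=2,j=1] 2==2 emit → i++,j++
[i=3,j=2] 7>5 → j++

i=3, j=3, emitted=[2]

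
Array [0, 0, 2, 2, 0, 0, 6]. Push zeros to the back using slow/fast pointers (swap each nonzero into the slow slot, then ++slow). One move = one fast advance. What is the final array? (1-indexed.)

slow=1 fast=1: a[fast]=0, fast++
slow=1 fast=2: a[fast]=0, fast++
slow=1 fast=3: a[fast]=2≠0 swap→a[1]=2, slow++,fast++
slow=2 fast=4: a[fast]=2≠0 swap→a[2]=2, slow++,fast++
slow=3 fast=5: a[fast]=0, fast++
slow=3 fast=6: a[fast]=0, fast++
slow=3 fast=7: a[fast]=6≠0 swap→a[3]=6, slow++,fast++

[2, 2, 6, 0, 0, 0, 0]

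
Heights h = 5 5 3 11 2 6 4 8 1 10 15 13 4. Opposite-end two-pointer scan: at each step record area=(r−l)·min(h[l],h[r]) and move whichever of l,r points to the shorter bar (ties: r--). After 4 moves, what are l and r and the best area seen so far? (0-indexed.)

[0,12] min(5,4)*12=48 best=48 * → r--
[0,11] min(5,13)*11=55 best=55 * → l++
[1,11] min(5,13)*10=50 best=55 → l++
[2,11] min(3,13)*9=27 best=55 → l++

l=3, r=11, best area=55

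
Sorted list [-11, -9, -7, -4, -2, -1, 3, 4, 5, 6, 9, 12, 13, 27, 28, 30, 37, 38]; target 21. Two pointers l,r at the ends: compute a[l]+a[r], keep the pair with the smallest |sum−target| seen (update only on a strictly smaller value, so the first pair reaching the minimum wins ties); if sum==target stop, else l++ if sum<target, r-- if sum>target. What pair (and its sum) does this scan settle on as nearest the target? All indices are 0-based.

l=0 r=17: -11+38=27 d=6 *, r--
l=0 r=16: -11+37=26 d=5 *, r--
l=0 r=15: -11+30=19 d=2 *, l++
l=1 r=15: -9+30=21 d=0 *, stop

pair (-9, 30) with sum 21 (|Δ|=0)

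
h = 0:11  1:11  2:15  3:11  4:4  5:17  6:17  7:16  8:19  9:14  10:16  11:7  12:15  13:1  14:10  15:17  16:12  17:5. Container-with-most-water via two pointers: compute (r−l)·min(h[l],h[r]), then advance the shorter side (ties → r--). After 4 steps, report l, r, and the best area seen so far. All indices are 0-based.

l=2, r=15, best area=176

l=0 r=17: min(11,5)*17=85 best=85 *, r--
l=0 r=16: min(11,12)*16=176 best=176 *, l++
l=1 r=16: min(11,12)*15=165 best=176, l++
l=2 r=16: min(15,12)*14=168 best=176, r--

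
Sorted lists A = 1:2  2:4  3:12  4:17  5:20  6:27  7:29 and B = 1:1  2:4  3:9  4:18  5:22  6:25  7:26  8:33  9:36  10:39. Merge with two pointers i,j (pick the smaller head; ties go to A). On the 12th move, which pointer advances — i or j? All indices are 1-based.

i=1 j=1: A[i]=2>B[j]=1 take 1, j++
i=1 j=2: A[i]=2<=B[j]=4 take 2, i++
i=2 j=2: A[i]=4<=B[j]=4 take 4, i++
i=3 j=2: A[i]=12>B[j]=4 take 4, j++
i=3 j=3: A[i]=12>B[j]=9 take 9, j++
i=3 j=4: A[i]=12<=B[j]=18 take 12, i++
i=4 j=4: A[i]=17<=B[j]=18 take 17, i++
i=5 j=4: A[i]=20>B[j]=18 take 18, j++
i=5 j=5: A[i]=20<=B[j]=22 take 20, i++
i=6 j=5: A[i]=27>B[j]=22 take 22, j++
i=6 j=6: A[i]=27>B[j]=25 take 25, j++
i=6 j=7: A[i]=27>B[j]=26 take 26, j++

j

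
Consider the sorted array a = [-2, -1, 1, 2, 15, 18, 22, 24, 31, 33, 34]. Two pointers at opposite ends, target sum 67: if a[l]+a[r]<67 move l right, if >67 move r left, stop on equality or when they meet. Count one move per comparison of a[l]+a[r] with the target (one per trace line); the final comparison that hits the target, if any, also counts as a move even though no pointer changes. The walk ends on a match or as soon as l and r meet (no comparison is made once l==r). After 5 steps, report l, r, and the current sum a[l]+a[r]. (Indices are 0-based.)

l=0 r=10: -2+34=32 <67, l++
l=1 r=10: -1+34=33 <67, l++
l=2 r=10: 1+34=35 <67, l++
l=3 r=10: 2+34=36 <67, l++
l=4 r=10: 15+34=49 <67, l++

l=5, r=10, sum=52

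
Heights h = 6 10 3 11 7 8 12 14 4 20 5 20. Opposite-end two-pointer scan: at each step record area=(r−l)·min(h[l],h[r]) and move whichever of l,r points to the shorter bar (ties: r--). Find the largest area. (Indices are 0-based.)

max area = 100

l=0 r=11: min(6,20)*11=66 best=66 *, l++
l=1 r=11: min(10,20)*10=100 best=100 *, l++
l=2 r=11: min(3,20)*9=27 best=100, l++
l=3 r=11: min(11,20)*8=88 best=100, l++
l=4 r=11: min(7,20)*7=49 best=100, l++
l=5 r=11: min(8,20)*6=48 best=100, l++
l=6 r=11: min(12,20)*5=60 best=100, l++
l=7 r=11: min(14,20)*4=56 best=100, l++
l=8 r=11: min(4,20)*3=12 best=100, l++
l=9 r=11: min(20,20)*2=40 best=100, r--
l=9 r=10: min(20,5)*1=5 best=100, r--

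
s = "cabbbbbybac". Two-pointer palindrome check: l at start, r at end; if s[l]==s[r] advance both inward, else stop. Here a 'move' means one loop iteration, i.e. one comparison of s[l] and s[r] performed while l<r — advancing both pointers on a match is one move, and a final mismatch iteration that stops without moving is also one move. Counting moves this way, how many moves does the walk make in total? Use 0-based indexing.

[0,10] 'c'=='c' → l++,r--
[1,9] 'a'=='a' → l++,r--
[2,8] 'b'=='b' → l++,r--
[3,7] 'b'!='y' → stop

4 moves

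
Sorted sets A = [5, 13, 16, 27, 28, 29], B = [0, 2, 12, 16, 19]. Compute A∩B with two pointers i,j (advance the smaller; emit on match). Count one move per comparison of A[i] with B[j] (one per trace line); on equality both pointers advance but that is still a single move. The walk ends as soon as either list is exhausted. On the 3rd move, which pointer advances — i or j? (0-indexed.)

i=0 j=0: 5>0, j++
i=0 j=1: 5>2, j++
i=0 j=2: 5<12, i++

i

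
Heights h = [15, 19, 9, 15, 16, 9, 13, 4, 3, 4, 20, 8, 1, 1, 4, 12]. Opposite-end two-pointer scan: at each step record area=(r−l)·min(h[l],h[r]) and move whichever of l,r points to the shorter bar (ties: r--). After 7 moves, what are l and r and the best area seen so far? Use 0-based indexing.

l=2, r=10, best area=180

l=0 r=15: min(15,12)*15=180 best=180 *, r--
l=0 r=14: min(15,4)*14=56 best=180, r--
l=0 r=13: min(15,1)*13=13 best=180, r--
l=0 r=12: min(15,1)*12=12 best=180, r--
l=0 r=11: min(15,8)*11=88 best=180, r--
l=0 r=10: min(15,20)*10=150 best=180, l++
l=1 r=10: min(19,20)*9=171 best=180, l++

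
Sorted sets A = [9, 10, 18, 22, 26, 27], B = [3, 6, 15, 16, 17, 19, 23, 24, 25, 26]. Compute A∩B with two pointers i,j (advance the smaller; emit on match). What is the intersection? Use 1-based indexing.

[i=1,j=1] 9>3 → j++
[i=1,j=2] 9>6 → j++
[i=1,j=3] 9<15 → i++
[i=2,j=3] 10<15 → i++
[i=3,j=3] 18>15 → j++
[i=3,j=4] 18>16 → j++
[i=3,j=5] 18>17 → j++
[i=3,j=6] 18<19 → i++
[i=4,j=6] 22>19 → j++
[i=4,j=7] 22<23 → i++
[i=5,j=7] 26>23 → j++
[i=5,j=8] 26>24 → j++
[i=5,j=9] 26>25 → j++
[i=5,j=10] 26==26 emit → i++,j++

intersection = [26]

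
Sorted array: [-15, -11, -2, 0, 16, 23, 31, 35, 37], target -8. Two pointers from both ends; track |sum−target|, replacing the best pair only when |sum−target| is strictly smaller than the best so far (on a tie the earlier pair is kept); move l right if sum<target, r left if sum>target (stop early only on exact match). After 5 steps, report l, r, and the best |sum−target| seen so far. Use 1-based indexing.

l=1 r=9: -15+37=22 d=30 *, r--
l=1 r=8: -15+35=20 d=28 *, r--
l=1 r=7: -15+31=16 d=24 *, r--
l=1 r=6: -15+23=8 d=16 *, r--
l=1 r=5: -15+16=1 d=9 *, r--

l=1, r=4, best |Δ|=9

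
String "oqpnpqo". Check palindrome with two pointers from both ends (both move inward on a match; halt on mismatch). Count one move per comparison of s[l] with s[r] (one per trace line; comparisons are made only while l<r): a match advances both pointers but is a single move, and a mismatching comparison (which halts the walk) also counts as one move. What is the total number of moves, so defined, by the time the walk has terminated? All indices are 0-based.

3 moves

l=0 r=6: 'o'=='o', l++,r--
l=1 r=5: 'q'=='q', l++,r--
l=2 r=4: 'p'=='p', l++,r--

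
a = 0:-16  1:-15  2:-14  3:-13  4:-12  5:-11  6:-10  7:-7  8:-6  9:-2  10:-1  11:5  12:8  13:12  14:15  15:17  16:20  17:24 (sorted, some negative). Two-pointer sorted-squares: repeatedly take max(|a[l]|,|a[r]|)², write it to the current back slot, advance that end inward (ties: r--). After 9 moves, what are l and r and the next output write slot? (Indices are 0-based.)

l=0 r=17: |-16|<=|24| out[17]=576, r--
l=0 r=16: |-16|<=|20| out[16]=400, r--
l=0 r=15: |-16|<=|17| out[15]=289, r--
l=0 r=14: |-16|>|15| out[14]=256, l++
l=1 r=14: |-15|<=|15| out[13]=225, r--
l=1 r=13: |-15|>|12| out[12]=225, l++
l=2 r=13: |-14|>|12| out[11]=196, l++
l=3 r=13: |-13|>|12| out[10]=169, l++
l=4 r=13: |-12|<=|12| out[9]=144, r--

l=4, r=12, next write slot=8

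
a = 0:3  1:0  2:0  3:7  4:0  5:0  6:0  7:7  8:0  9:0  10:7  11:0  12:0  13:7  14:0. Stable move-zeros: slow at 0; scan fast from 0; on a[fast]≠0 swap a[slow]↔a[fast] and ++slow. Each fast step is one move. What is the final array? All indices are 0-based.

[3, 7, 7, 7, 7, 0, 0, 0, 0, 0, 0, 0, 0, 0, 0]

(s=0,f=0) a[fast]=3≠0 swap→a[0]=3 → slow++,fast++
(s=1,f=1) a[fast]=0 → fast++
(s=1,f=2) a[fast]=0 → fast++
(s=1,f=3) a[fast]=7≠0 swap→a[1]=7 → slow++,fast++
(s=2,f=4) a[fast]=0 → fast++
(s=2,f=5) a[fast]=0 → fast++
(s=2,f=6) a[fast]=0 → fast++
(s=2,f=7) a[fast]=7≠0 swap→a[2]=7 → slow++,fast++
(s=3,f=8) a[fast]=0 → fast++
(s=3,f=9) a[fast]=0 → fast++
(s=3,f=10) a[fast]=7≠0 swap→a[3]=7 → slow++,fast++
(s=4,f=11) a[fast]=0 → fast++
(s=4,f=12) a[fast]=0 → fast++
(s=4,f=13) a[fast]=7≠0 swap→a[4]=7 → slow++,fast++
(s=5,f=14) a[fast]=0 → fast++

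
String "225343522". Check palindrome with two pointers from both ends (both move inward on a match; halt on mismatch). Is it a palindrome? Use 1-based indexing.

[1,9] '2'=='2' → l++,r--
[2,8] '2'=='2' → l++,r--
[3,7] '5'=='5' → l++,r--
[4,6] '3'=='3' → l++,r--

palindrome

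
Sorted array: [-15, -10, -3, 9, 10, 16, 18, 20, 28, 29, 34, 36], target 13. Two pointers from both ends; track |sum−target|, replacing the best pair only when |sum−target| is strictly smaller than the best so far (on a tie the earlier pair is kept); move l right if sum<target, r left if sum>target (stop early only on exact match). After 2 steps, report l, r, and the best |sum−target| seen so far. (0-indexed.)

l=0, r=9, best |Δ|=6

l=0 r=11: -15+36=21 d=8 *, r--
l=0 r=10: -15+34=19 d=6 *, r--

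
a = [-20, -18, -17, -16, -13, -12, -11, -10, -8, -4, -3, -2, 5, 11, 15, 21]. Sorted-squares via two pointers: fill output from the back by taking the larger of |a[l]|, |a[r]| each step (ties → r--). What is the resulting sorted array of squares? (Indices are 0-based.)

[4, 9, 16, 25, 64, 100, 121, 121, 144, 169, 225, 256, 289, 324, 400, 441]

[0,15] |-20|<=|21| out[15]=441 → r--
[0,14] |-20|>|15| out[14]=400 → l++
[1,14] |-18|>|15| out[13]=324 → l++
[2,14] |-17|>|15| out[12]=289 → l++
[3,14] |-16|>|15| out[11]=256 → l++
[4,14] |-13|<=|15| out[10]=225 → r--
[4,13] |-13|>|11| out[9]=169 → l++
[5,13] |-12|>|11| out[8]=144 → l++
[6,13] |-11|<=|11| out[7]=121 → r--
[6,12] |-11|>|5| out[6]=121 → l++
[7,12] |-10|>|5| out[5]=100 → l++
[8,12] |-8|>|5| out[4]=64 → l++
[9,12] |-4|<=|5| out[3]=25 → r--
[9,11] |-4|>|-2| out[2]=16 → l++
[10,11] |-3|>|-2| out[1]=9 → l++
[11,11] |-2|<=|-2| out[0]=4 → r--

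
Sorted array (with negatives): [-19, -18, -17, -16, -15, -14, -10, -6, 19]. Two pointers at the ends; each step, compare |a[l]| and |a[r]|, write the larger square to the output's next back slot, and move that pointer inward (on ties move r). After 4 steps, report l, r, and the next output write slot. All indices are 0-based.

l=3, r=7, next write slot=4

l=0 r=8: |-19|<=|19| out[8]=361, r--
l=0 r=7: |-19|>|-6| out[7]=361, l++
l=1 r=7: |-18|>|-6| out[6]=324, l++
l=2 r=7: |-17|>|-6| out[5]=289, l++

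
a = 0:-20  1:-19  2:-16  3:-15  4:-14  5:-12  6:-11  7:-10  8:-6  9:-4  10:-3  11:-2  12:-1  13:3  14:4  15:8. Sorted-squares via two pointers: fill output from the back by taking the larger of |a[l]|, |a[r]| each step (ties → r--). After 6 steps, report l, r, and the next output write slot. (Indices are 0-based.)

[0,15] |-20|>|8| out[15]=400 → l++
[1,15] |-19|>|8| out[14]=361 → l++
[2,15] |-16|>|8| out[13]=256 → l++
[3,15] |-15|>|8| out[12]=225 → l++
[4,15] |-14|>|8| out[11]=196 → l++
[5,15] |-12|>|8| out[10]=144 → l++

l=6, r=15, next write slot=9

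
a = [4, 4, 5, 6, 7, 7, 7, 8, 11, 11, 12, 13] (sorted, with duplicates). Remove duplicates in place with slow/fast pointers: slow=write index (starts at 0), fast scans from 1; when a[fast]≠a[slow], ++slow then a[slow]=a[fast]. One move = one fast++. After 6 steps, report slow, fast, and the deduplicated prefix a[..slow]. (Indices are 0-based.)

slow=3, fast=7, prefix=[4, 5, 6, 7]

slow=0 fast=1: a[fast]=4=a[slow] dup, fast++
slow=0 fast=2: a[fast]=5≠a[slow]=4 write a[1]=5, slow++,fast++
slow=1 fast=3: a[fast]=6≠a[slow]=5 write a[2]=6, slow++,fast++
slow=2 fast=4: a[fast]=7≠a[slow]=6 write a[3]=7, slow++,fast++
slow=3 fast=5: a[fast]=7=a[slow] dup, fast++
slow=3 fast=6: a[fast]=7=a[slow] dup, fast++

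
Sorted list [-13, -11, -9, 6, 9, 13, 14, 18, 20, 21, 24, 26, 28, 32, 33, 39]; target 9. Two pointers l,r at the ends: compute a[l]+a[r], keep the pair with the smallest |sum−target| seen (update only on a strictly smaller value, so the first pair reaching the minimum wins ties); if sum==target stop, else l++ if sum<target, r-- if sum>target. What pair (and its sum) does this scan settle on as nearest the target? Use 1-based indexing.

pair (-11, 20) with sum 9 (|Δ|=0)

[1,16] -13+39=26 d=17 * → r--
[1,15] -13+33=20 d=11 * → r--
[1,14] -13+32=19 d=10 * → r--
[1,13] -13+28=15 d=6 * → r--
[1,12] -13+26=13 d=4 * → r--
[1,11] -13+24=11 d=2 * → r--
[1,10] -13+21=8 d=1 * → l++
[2,10] -11+21=10 d=1 → r--
[2,9] -11+20=9 d=0 * → stop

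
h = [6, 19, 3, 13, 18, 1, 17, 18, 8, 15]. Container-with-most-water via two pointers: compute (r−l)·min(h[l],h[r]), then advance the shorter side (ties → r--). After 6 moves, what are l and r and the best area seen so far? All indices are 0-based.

l=1, r=4, best area=120

l=0 r=9: min(6,15)*9=54 best=54 *, l++
l=1 r=9: min(19,15)*8=120 best=120 *, r--
l=1 r=8: min(19,8)*7=56 best=120, r--
l=1 r=7: min(19,18)*6=108 best=120, r--
l=1 r=6: min(19,17)*5=85 best=120, r--
l=1 r=5: min(19,1)*4=4 best=120, r--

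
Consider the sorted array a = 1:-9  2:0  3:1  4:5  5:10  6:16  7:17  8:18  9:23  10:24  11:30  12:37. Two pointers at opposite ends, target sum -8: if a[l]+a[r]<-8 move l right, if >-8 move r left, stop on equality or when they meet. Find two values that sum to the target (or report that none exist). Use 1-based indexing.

(-9, 1)

l=1 r=12: -9+37=28 >-8, r--
l=1 r=11: -9+30=21 >-8, r--
l=1 r=10: -9+24=15 >-8, r--
l=1 r=9: -9+23=14 >-8, r--
l=1 r=8: -9+18=9 >-8, r--
l=1 r=7: -9+17=8 >-8, r--
l=1 r=6: -9+16=7 >-8, r--
l=1 r=5: -9+10=1 >-8, r--
l=1 r=4: -9+5=-4 >-8, r--
l=1 r=3: -9+1=-8, found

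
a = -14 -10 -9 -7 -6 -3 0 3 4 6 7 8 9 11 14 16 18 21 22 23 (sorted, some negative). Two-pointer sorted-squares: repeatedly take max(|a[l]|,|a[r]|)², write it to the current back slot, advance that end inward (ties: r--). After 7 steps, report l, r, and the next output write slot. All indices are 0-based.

l=1, r=13, next write slot=12

[0,19] |-14|<=|23| out[19]=529 → r--
[0,18] |-14|<=|22| out[18]=484 → r--
[0,17] |-14|<=|21| out[17]=441 → r--
[0,16] |-14|<=|18| out[16]=324 → r--
[0,15] |-14|<=|16| out[15]=256 → r--
[0,14] |-14|<=|14| out[14]=196 → r--
[0,13] |-14|>|11| out[13]=196 → l++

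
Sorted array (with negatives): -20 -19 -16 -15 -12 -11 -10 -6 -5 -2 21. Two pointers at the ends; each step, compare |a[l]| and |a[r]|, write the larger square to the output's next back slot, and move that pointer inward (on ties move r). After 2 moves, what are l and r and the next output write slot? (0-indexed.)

l=1, r=9, next write slot=8

l=0 r=10: |-20|<=|21| out[10]=441, r--
l=0 r=9: |-20|>|-2| out[9]=400, l++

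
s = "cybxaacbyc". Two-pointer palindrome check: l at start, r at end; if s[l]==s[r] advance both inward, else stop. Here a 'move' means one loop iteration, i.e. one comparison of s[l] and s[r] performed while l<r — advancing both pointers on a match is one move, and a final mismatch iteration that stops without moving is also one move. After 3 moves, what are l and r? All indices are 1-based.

l=4, r=7

l=1 r=10: 'c'=='c', l++,r--
l=2 r=9: 'y'=='y', l++,r--
l=3 r=8: 'b'=='b', l++,r--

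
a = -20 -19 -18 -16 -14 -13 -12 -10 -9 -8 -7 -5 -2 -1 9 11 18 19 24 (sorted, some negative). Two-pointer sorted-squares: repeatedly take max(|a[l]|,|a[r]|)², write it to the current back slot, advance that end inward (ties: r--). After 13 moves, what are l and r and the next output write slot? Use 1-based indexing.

[1,19] |-20|<=|24| out[19]=576 → r--
[1,18] |-20|>|19| out[18]=400 → l++
[2,18] |-19|<=|19| out[17]=361 → r--
[2,17] |-19|>|18| out[16]=361 → l++
[3,17] |-18|<=|18| out[15]=324 → r--
[3,16] |-18|>|11| out[14]=324 → l++
[4,16] |-16|>|11| out[13]=256 → l++
[5,16] |-14|>|11| out[12]=196 → l++
[6,16] |-13|>|11| out[11]=169 → l++
[7,16] |-12|>|11| out[10]=144 → l++
[8,16] |-10|<=|11| out[9]=121 → r--
[8,15] |-10|>|9| out[8]=100 → l++
[9,15] |-9|<=|9| out[7]=81 → r--

l=9, r=14, next write slot=6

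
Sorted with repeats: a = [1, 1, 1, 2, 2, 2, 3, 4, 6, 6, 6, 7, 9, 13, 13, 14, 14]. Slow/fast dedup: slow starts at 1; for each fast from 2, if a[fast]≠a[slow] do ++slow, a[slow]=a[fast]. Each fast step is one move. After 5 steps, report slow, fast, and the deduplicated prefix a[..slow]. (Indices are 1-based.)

slow=1 fast=2: a[fast]=1=a[slow] dup, fast++
slow=1 fast=3: a[fast]=1=a[slow] dup, fast++
slow=1 fast=4: a[fast]=2≠a[slow]=1 write a[2]=2, slow++,fast++
slow=2 fast=5: a[fast]=2=a[slow] dup, fast++
slow=2 fast=6: a[fast]=2=a[slow] dup, fast++

slow=2, fast=7, prefix=[1, 2]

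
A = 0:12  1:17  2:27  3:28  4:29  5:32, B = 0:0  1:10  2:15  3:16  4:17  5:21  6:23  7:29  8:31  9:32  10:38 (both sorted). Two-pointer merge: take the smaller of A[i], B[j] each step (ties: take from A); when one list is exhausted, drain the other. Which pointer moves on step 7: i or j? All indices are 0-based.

[i=0,j=0] A[i]=12>B[j]=0 take 0 → j++
[i=0,j=1] A[i]=12>B[j]=10 take 10 → j++
[i=0,j=2] A[i]=12<=B[j]=15 take 12 → i++
[i=1,j=2] A[i]=17>B[j]=15 take 15 → j++
[i=1,j=3] A[i]=17>B[j]=16 take 16 → j++
[i=1,j=4] A[i]=17<=B[j]=17 take 17 → i++
[i=2,j=4] A[i]=27>B[j]=17 take 17 → j++

j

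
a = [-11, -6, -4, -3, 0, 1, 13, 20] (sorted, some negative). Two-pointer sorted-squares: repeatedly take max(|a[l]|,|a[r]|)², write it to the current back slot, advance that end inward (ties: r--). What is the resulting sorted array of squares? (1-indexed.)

[0, 1, 9, 16, 36, 121, 169, 400]

l=1 r=8: |-11|<=|20| out[8]=400, r--
l=1 r=7: |-11|<=|13| out[7]=169, r--
l=1 r=6: |-11|>|1| out[6]=121, l++
l=2 r=6: |-6|>|1| out[5]=36, l++
l=3 r=6: |-4|>|1| out[4]=16, l++
l=4 r=6: |-3|>|1| out[3]=9, l++
l=5 r=6: |0|<=|1| out[2]=1, r--
l=5 r=5: |0|<=|0| out[1]=0, r--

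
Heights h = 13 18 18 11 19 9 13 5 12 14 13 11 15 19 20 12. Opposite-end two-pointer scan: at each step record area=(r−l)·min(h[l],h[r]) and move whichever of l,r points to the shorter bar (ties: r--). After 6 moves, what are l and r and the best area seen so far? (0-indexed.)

l=5, r=14, best area=234

[0,15] min(13,12)*15=180 best=180 * → r--
[0,14] min(13,20)*14=182 best=182 * → l++
[1,14] min(18,20)*13=234 best=234 * → l++
[2,14] min(18,20)*12=216 best=234 → l++
[3,14] min(11,20)*11=121 best=234 → l++
[4,14] min(19,20)*10=190 best=234 → l++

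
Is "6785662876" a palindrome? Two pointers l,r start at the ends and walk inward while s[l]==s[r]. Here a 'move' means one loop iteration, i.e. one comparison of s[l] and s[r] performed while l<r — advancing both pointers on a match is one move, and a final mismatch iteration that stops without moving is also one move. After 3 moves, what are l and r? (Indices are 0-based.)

l=3, r=6

[0,9] '6'=='6' → l++,r--
[1,8] '7'=='7' → l++,r--
[2,7] '8'=='8' → l++,r--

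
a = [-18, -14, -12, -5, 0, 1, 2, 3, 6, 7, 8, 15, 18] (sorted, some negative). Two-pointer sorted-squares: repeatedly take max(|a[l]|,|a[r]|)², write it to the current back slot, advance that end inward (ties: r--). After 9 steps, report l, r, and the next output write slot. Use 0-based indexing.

[0,12] |-18|<=|18| out[12]=324 → r--
[0,11] |-18|>|15| out[11]=324 → l++
[1,11] |-14|<=|15| out[10]=225 → r--
[1,10] |-14|>|8| out[9]=196 → l++
[2,10] |-12|>|8| out[8]=144 → l++
[3,10] |-5|<=|8| out[7]=64 → r--
[3,9] |-5|<=|7| out[6]=49 → r--
[3,8] |-5|<=|6| out[5]=36 → r--
[3,7] |-5|>|3| out[4]=25 → l++

l=4, r=7, next write slot=3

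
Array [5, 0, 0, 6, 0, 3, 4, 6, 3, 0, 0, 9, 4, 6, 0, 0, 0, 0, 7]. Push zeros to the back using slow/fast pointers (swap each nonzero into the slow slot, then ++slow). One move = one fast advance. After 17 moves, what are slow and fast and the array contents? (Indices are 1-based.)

slow=10, fast=18, a=[5, 6, 3, 4, 6, 3, 9, 4, 6, 0, 0, 0, 0, 0, 0, 0, 0, 0, 7]

(s=1,f=1) a[fast]=5≠0 swap→a[1]=5 → slow++,fast++
(s=2,f=2) a[fast]=0 → fast++
(s=2,f=3) a[fast]=0 → fast++
(s=2,f=4) a[fast]=6≠0 swap→a[2]=6 → slow++,fast++
(s=3,f=5) a[fast]=0 → fast++
(s=3,f=6) a[fast]=3≠0 swap→a[3]=3 → slow++,fast++
(s=4,f=7) a[fast]=4≠0 swap→a[4]=4 → slow++,fast++
(s=5,f=8) a[fast]=6≠0 swap→a[5]=6 → slow++,fast++
(s=6,f=9) a[fast]=3≠0 swap→a[6]=3 → slow++,fast++
(s=7,f=10) a[fast]=0 → fast++
(s=7,f=11) a[fast]=0 → fast++
(s=7,f=12) a[fast]=9≠0 swap→a[7]=9 → slow++,fast++
(s=8,f=13) a[fast]=4≠0 swap→a[8]=4 → slow++,fast++
(s=9,f=14) a[fast]=6≠0 swap→a[9]=6 → slow++,fast++
(s=10,f=15) a[fast]=0 → fast++
(s=10,f=16) a[fast]=0 → fast++
(s=10,f=17) a[fast]=0 → fast++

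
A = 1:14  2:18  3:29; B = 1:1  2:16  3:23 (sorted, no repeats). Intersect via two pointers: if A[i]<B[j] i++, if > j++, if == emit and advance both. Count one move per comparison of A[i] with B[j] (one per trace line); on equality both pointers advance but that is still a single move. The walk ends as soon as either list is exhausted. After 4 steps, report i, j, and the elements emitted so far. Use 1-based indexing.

[i=1,j=1] 14>1 → j++
[i=1,j=2] 14<16 → i++
[i=2,j=2] 18>16 → j++
[i=2,j=3] 18<23 → i++

i=3, j=3, emitted=[]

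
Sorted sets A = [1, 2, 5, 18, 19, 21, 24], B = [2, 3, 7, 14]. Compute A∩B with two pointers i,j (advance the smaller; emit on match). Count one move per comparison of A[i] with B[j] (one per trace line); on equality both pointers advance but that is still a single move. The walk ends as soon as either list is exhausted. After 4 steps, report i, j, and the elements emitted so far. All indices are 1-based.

i=1 j=1: 1<2, i++
i=2 j=1: 2==2 emit, i++,j++
i=3 j=2: 5>3, j++
i=3 j=3: 5<7, i++

i=4, j=3, emitted=[2]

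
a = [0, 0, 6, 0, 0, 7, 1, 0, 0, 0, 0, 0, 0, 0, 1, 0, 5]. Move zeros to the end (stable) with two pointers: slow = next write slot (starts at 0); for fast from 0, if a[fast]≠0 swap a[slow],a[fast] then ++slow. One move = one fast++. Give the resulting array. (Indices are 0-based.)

(s=0,f=0) a[fast]=0 → fast++
(s=0,f=1) a[fast]=0 → fast++
(s=0,f=2) a[fast]=6≠0 swap→a[0]=6 → slow++,fast++
(s=1,f=3) a[fast]=0 → fast++
(s=1,f=4) a[fast]=0 → fast++
(s=1,f=5) a[fast]=7≠0 swap→a[1]=7 → slow++,fast++
(s=2,f=6) a[fast]=1≠0 swap→a[2]=1 → slow++,fast++
(s=3,f=7) a[fast]=0 → fast++
(s=3,f=8) a[fast]=0 → fast++
(s=3,f=9) a[fast]=0 → fast++
(s=3,f=10) a[fast]=0 → fast++
(s=3,f=11) a[fast]=0 → fast++
(s=3,f=12) a[fast]=0 → fast++
(s=3,f=13) a[fast]=0 → fast++
(s=3,f=14) a[fast]=1≠0 swap→a[3]=1 → slow++,fast++
(s=4,f=15) a[fast]=0 → fast++
(s=4,f=16) a[fast]=5≠0 swap→a[4]=5 → slow++,fast++

[6, 7, 1, 1, 5, 0, 0, 0, 0, 0, 0, 0, 0, 0, 0, 0, 0]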